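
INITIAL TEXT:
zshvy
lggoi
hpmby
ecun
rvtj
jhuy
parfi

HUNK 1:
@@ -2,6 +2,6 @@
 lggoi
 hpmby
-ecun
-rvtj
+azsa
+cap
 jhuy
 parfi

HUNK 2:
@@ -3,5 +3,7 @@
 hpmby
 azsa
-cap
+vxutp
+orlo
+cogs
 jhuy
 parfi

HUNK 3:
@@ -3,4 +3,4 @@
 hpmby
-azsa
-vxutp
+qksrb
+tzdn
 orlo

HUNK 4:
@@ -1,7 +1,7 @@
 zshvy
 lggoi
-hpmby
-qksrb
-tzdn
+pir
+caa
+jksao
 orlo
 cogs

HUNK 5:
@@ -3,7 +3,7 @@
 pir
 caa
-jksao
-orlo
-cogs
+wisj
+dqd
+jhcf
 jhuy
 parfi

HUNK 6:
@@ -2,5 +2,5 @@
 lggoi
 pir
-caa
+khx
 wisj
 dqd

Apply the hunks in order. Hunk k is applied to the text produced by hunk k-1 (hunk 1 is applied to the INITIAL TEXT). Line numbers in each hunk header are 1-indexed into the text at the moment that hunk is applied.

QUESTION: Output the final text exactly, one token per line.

Answer: zshvy
lggoi
pir
khx
wisj
dqd
jhcf
jhuy
parfi

Derivation:
Hunk 1: at line 2 remove [ecun,rvtj] add [azsa,cap] -> 7 lines: zshvy lggoi hpmby azsa cap jhuy parfi
Hunk 2: at line 3 remove [cap] add [vxutp,orlo,cogs] -> 9 lines: zshvy lggoi hpmby azsa vxutp orlo cogs jhuy parfi
Hunk 3: at line 3 remove [azsa,vxutp] add [qksrb,tzdn] -> 9 lines: zshvy lggoi hpmby qksrb tzdn orlo cogs jhuy parfi
Hunk 4: at line 1 remove [hpmby,qksrb,tzdn] add [pir,caa,jksao] -> 9 lines: zshvy lggoi pir caa jksao orlo cogs jhuy parfi
Hunk 5: at line 3 remove [jksao,orlo,cogs] add [wisj,dqd,jhcf] -> 9 lines: zshvy lggoi pir caa wisj dqd jhcf jhuy parfi
Hunk 6: at line 2 remove [caa] add [khx] -> 9 lines: zshvy lggoi pir khx wisj dqd jhcf jhuy parfi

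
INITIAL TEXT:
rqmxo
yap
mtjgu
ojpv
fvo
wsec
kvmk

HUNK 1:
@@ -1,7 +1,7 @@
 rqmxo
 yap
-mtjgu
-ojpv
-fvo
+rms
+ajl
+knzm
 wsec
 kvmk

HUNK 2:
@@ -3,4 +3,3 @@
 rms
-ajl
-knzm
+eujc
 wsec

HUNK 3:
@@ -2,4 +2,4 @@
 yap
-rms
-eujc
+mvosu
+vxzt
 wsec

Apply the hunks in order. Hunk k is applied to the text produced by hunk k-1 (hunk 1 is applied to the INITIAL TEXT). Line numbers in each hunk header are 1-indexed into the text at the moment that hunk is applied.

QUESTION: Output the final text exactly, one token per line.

Hunk 1: at line 1 remove [mtjgu,ojpv,fvo] add [rms,ajl,knzm] -> 7 lines: rqmxo yap rms ajl knzm wsec kvmk
Hunk 2: at line 3 remove [ajl,knzm] add [eujc] -> 6 lines: rqmxo yap rms eujc wsec kvmk
Hunk 3: at line 2 remove [rms,eujc] add [mvosu,vxzt] -> 6 lines: rqmxo yap mvosu vxzt wsec kvmk

Answer: rqmxo
yap
mvosu
vxzt
wsec
kvmk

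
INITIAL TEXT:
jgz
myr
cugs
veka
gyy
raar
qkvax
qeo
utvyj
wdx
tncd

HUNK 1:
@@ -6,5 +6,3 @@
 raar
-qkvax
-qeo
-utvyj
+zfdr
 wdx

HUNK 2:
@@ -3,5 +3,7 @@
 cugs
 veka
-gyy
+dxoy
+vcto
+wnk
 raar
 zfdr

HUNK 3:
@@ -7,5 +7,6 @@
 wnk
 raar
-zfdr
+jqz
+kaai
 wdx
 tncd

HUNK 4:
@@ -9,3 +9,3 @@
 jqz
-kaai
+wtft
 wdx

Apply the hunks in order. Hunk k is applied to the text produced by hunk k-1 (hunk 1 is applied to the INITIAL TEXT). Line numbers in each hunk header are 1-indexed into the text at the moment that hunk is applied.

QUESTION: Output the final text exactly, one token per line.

Answer: jgz
myr
cugs
veka
dxoy
vcto
wnk
raar
jqz
wtft
wdx
tncd

Derivation:
Hunk 1: at line 6 remove [qkvax,qeo,utvyj] add [zfdr] -> 9 lines: jgz myr cugs veka gyy raar zfdr wdx tncd
Hunk 2: at line 3 remove [gyy] add [dxoy,vcto,wnk] -> 11 lines: jgz myr cugs veka dxoy vcto wnk raar zfdr wdx tncd
Hunk 3: at line 7 remove [zfdr] add [jqz,kaai] -> 12 lines: jgz myr cugs veka dxoy vcto wnk raar jqz kaai wdx tncd
Hunk 4: at line 9 remove [kaai] add [wtft] -> 12 lines: jgz myr cugs veka dxoy vcto wnk raar jqz wtft wdx tncd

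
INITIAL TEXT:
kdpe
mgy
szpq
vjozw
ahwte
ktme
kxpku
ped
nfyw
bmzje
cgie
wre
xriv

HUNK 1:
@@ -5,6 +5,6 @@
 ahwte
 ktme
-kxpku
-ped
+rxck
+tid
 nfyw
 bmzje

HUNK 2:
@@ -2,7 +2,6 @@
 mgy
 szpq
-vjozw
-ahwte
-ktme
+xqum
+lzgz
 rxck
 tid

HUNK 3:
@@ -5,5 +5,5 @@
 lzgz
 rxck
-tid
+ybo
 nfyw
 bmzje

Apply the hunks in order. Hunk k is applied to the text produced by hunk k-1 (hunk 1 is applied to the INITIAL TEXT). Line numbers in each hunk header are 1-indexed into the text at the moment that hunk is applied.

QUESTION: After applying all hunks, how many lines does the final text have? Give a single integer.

Answer: 12

Derivation:
Hunk 1: at line 5 remove [kxpku,ped] add [rxck,tid] -> 13 lines: kdpe mgy szpq vjozw ahwte ktme rxck tid nfyw bmzje cgie wre xriv
Hunk 2: at line 2 remove [vjozw,ahwte,ktme] add [xqum,lzgz] -> 12 lines: kdpe mgy szpq xqum lzgz rxck tid nfyw bmzje cgie wre xriv
Hunk 3: at line 5 remove [tid] add [ybo] -> 12 lines: kdpe mgy szpq xqum lzgz rxck ybo nfyw bmzje cgie wre xriv
Final line count: 12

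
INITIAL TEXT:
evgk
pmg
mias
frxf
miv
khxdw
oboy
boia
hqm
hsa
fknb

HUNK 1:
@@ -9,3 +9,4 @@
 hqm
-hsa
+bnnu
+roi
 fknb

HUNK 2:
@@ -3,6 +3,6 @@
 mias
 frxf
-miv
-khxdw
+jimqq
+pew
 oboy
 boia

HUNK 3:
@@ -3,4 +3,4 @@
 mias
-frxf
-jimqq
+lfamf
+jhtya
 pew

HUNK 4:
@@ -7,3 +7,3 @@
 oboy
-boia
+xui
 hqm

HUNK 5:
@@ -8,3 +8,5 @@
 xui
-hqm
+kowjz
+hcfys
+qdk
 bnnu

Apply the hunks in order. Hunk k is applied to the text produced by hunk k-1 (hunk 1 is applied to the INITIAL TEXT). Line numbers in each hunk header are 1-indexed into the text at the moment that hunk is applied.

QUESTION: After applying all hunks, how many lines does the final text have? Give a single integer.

Hunk 1: at line 9 remove [hsa] add [bnnu,roi] -> 12 lines: evgk pmg mias frxf miv khxdw oboy boia hqm bnnu roi fknb
Hunk 2: at line 3 remove [miv,khxdw] add [jimqq,pew] -> 12 lines: evgk pmg mias frxf jimqq pew oboy boia hqm bnnu roi fknb
Hunk 3: at line 3 remove [frxf,jimqq] add [lfamf,jhtya] -> 12 lines: evgk pmg mias lfamf jhtya pew oboy boia hqm bnnu roi fknb
Hunk 4: at line 7 remove [boia] add [xui] -> 12 lines: evgk pmg mias lfamf jhtya pew oboy xui hqm bnnu roi fknb
Hunk 5: at line 8 remove [hqm] add [kowjz,hcfys,qdk] -> 14 lines: evgk pmg mias lfamf jhtya pew oboy xui kowjz hcfys qdk bnnu roi fknb
Final line count: 14

Answer: 14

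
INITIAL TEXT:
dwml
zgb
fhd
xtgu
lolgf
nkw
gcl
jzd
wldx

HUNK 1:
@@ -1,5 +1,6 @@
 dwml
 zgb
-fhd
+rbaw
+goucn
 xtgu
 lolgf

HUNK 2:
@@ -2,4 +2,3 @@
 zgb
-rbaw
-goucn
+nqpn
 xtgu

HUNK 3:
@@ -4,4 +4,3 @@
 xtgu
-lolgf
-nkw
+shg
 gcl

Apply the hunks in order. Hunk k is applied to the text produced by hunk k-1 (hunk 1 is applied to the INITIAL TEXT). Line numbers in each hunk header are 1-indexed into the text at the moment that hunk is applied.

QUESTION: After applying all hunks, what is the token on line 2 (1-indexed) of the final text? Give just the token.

Answer: zgb

Derivation:
Hunk 1: at line 1 remove [fhd] add [rbaw,goucn] -> 10 lines: dwml zgb rbaw goucn xtgu lolgf nkw gcl jzd wldx
Hunk 2: at line 2 remove [rbaw,goucn] add [nqpn] -> 9 lines: dwml zgb nqpn xtgu lolgf nkw gcl jzd wldx
Hunk 3: at line 4 remove [lolgf,nkw] add [shg] -> 8 lines: dwml zgb nqpn xtgu shg gcl jzd wldx
Final line 2: zgb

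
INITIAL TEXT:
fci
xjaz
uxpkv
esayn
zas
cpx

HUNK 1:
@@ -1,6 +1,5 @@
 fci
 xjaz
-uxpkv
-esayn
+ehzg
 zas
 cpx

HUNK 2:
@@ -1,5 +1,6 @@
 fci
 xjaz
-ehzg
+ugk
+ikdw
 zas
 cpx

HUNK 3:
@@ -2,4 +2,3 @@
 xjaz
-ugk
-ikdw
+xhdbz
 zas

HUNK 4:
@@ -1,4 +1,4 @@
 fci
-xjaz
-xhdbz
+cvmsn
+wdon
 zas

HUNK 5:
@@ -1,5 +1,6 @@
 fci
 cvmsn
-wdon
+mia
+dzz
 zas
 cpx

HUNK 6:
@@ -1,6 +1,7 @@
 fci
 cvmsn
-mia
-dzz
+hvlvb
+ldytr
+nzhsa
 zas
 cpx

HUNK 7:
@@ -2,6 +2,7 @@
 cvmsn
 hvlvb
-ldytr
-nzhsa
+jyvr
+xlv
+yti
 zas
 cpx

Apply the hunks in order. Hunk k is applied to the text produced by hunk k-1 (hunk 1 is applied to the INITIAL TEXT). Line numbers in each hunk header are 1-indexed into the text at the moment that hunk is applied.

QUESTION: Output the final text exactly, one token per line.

Answer: fci
cvmsn
hvlvb
jyvr
xlv
yti
zas
cpx

Derivation:
Hunk 1: at line 1 remove [uxpkv,esayn] add [ehzg] -> 5 lines: fci xjaz ehzg zas cpx
Hunk 2: at line 1 remove [ehzg] add [ugk,ikdw] -> 6 lines: fci xjaz ugk ikdw zas cpx
Hunk 3: at line 2 remove [ugk,ikdw] add [xhdbz] -> 5 lines: fci xjaz xhdbz zas cpx
Hunk 4: at line 1 remove [xjaz,xhdbz] add [cvmsn,wdon] -> 5 lines: fci cvmsn wdon zas cpx
Hunk 5: at line 1 remove [wdon] add [mia,dzz] -> 6 lines: fci cvmsn mia dzz zas cpx
Hunk 6: at line 1 remove [mia,dzz] add [hvlvb,ldytr,nzhsa] -> 7 lines: fci cvmsn hvlvb ldytr nzhsa zas cpx
Hunk 7: at line 2 remove [ldytr,nzhsa] add [jyvr,xlv,yti] -> 8 lines: fci cvmsn hvlvb jyvr xlv yti zas cpx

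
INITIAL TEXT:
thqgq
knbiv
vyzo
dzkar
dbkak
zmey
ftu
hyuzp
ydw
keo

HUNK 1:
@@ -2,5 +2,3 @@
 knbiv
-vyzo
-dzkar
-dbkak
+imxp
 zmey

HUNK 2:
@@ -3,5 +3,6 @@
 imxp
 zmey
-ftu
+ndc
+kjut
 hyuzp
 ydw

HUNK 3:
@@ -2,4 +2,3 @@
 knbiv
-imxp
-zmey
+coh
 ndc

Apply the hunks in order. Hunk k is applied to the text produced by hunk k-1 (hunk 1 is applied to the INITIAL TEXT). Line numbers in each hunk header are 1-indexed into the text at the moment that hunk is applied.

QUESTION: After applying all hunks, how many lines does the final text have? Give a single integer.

Answer: 8

Derivation:
Hunk 1: at line 2 remove [vyzo,dzkar,dbkak] add [imxp] -> 8 lines: thqgq knbiv imxp zmey ftu hyuzp ydw keo
Hunk 2: at line 3 remove [ftu] add [ndc,kjut] -> 9 lines: thqgq knbiv imxp zmey ndc kjut hyuzp ydw keo
Hunk 3: at line 2 remove [imxp,zmey] add [coh] -> 8 lines: thqgq knbiv coh ndc kjut hyuzp ydw keo
Final line count: 8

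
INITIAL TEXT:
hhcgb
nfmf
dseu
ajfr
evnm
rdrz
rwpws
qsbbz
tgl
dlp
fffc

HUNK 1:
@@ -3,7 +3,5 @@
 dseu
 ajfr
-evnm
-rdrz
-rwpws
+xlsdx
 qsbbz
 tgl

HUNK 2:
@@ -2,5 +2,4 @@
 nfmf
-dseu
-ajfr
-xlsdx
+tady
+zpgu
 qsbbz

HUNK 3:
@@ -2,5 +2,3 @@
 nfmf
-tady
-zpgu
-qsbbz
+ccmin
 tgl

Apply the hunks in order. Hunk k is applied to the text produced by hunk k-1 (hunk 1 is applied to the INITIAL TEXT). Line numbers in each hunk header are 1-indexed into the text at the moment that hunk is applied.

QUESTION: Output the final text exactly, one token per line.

Answer: hhcgb
nfmf
ccmin
tgl
dlp
fffc

Derivation:
Hunk 1: at line 3 remove [evnm,rdrz,rwpws] add [xlsdx] -> 9 lines: hhcgb nfmf dseu ajfr xlsdx qsbbz tgl dlp fffc
Hunk 2: at line 2 remove [dseu,ajfr,xlsdx] add [tady,zpgu] -> 8 lines: hhcgb nfmf tady zpgu qsbbz tgl dlp fffc
Hunk 3: at line 2 remove [tady,zpgu,qsbbz] add [ccmin] -> 6 lines: hhcgb nfmf ccmin tgl dlp fffc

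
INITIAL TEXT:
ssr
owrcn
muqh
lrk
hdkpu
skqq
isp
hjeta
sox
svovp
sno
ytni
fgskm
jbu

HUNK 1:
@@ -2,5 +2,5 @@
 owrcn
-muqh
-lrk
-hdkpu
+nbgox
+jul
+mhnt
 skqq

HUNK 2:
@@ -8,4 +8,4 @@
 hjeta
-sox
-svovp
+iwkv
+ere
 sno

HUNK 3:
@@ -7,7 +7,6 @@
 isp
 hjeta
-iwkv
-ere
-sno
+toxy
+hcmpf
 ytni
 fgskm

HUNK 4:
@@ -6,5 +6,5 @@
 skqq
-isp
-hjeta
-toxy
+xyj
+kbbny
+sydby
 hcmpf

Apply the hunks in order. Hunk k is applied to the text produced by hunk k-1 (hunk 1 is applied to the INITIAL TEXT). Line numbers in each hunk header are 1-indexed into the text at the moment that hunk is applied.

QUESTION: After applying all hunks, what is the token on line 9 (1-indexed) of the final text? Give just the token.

Answer: sydby

Derivation:
Hunk 1: at line 2 remove [muqh,lrk,hdkpu] add [nbgox,jul,mhnt] -> 14 lines: ssr owrcn nbgox jul mhnt skqq isp hjeta sox svovp sno ytni fgskm jbu
Hunk 2: at line 8 remove [sox,svovp] add [iwkv,ere] -> 14 lines: ssr owrcn nbgox jul mhnt skqq isp hjeta iwkv ere sno ytni fgskm jbu
Hunk 3: at line 7 remove [iwkv,ere,sno] add [toxy,hcmpf] -> 13 lines: ssr owrcn nbgox jul mhnt skqq isp hjeta toxy hcmpf ytni fgskm jbu
Hunk 4: at line 6 remove [isp,hjeta,toxy] add [xyj,kbbny,sydby] -> 13 lines: ssr owrcn nbgox jul mhnt skqq xyj kbbny sydby hcmpf ytni fgskm jbu
Final line 9: sydby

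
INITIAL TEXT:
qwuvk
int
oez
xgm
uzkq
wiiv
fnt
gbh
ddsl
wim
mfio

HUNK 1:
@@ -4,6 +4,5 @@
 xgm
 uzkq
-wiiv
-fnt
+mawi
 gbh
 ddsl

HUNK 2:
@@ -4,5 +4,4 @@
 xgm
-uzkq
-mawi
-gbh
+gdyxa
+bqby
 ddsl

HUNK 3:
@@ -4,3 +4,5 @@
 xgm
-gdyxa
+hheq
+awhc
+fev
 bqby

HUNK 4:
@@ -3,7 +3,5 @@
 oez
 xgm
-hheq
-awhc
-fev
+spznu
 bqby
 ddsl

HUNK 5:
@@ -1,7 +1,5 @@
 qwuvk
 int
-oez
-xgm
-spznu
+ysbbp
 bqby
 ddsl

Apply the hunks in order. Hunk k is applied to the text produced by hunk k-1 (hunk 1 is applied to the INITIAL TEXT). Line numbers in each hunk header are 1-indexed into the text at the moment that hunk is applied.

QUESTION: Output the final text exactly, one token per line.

Hunk 1: at line 4 remove [wiiv,fnt] add [mawi] -> 10 lines: qwuvk int oez xgm uzkq mawi gbh ddsl wim mfio
Hunk 2: at line 4 remove [uzkq,mawi,gbh] add [gdyxa,bqby] -> 9 lines: qwuvk int oez xgm gdyxa bqby ddsl wim mfio
Hunk 3: at line 4 remove [gdyxa] add [hheq,awhc,fev] -> 11 lines: qwuvk int oez xgm hheq awhc fev bqby ddsl wim mfio
Hunk 4: at line 3 remove [hheq,awhc,fev] add [spznu] -> 9 lines: qwuvk int oez xgm spznu bqby ddsl wim mfio
Hunk 5: at line 1 remove [oez,xgm,spznu] add [ysbbp] -> 7 lines: qwuvk int ysbbp bqby ddsl wim mfio

Answer: qwuvk
int
ysbbp
bqby
ddsl
wim
mfio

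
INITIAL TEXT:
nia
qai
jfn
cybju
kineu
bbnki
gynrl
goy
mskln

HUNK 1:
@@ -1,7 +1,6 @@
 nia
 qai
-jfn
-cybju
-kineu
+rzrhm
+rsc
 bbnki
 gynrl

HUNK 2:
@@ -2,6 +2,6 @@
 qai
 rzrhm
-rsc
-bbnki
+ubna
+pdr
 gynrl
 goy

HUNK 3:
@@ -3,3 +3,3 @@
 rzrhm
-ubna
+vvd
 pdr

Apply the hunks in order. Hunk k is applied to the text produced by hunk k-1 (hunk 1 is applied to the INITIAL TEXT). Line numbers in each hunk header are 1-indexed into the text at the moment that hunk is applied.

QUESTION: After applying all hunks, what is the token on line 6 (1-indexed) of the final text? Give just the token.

Answer: gynrl

Derivation:
Hunk 1: at line 1 remove [jfn,cybju,kineu] add [rzrhm,rsc] -> 8 lines: nia qai rzrhm rsc bbnki gynrl goy mskln
Hunk 2: at line 2 remove [rsc,bbnki] add [ubna,pdr] -> 8 lines: nia qai rzrhm ubna pdr gynrl goy mskln
Hunk 3: at line 3 remove [ubna] add [vvd] -> 8 lines: nia qai rzrhm vvd pdr gynrl goy mskln
Final line 6: gynrl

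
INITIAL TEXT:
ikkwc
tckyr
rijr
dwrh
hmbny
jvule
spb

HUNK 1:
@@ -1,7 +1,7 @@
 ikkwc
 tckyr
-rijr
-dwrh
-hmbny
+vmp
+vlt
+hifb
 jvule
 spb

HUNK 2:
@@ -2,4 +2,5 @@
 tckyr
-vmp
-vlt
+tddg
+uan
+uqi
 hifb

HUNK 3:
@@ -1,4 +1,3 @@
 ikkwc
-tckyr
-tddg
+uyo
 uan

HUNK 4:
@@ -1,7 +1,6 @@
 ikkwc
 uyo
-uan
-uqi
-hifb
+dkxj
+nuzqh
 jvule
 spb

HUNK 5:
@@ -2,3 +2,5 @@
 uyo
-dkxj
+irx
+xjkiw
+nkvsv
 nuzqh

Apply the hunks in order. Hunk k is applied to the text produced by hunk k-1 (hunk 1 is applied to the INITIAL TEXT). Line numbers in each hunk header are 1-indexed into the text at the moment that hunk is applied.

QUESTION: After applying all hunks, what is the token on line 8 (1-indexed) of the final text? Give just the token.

Answer: spb

Derivation:
Hunk 1: at line 1 remove [rijr,dwrh,hmbny] add [vmp,vlt,hifb] -> 7 lines: ikkwc tckyr vmp vlt hifb jvule spb
Hunk 2: at line 2 remove [vmp,vlt] add [tddg,uan,uqi] -> 8 lines: ikkwc tckyr tddg uan uqi hifb jvule spb
Hunk 3: at line 1 remove [tckyr,tddg] add [uyo] -> 7 lines: ikkwc uyo uan uqi hifb jvule spb
Hunk 4: at line 1 remove [uan,uqi,hifb] add [dkxj,nuzqh] -> 6 lines: ikkwc uyo dkxj nuzqh jvule spb
Hunk 5: at line 2 remove [dkxj] add [irx,xjkiw,nkvsv] -> 8 lines: ikkwc uyo irx xjkiw nkvsv nuzqh jvule spb
Final line 8: spb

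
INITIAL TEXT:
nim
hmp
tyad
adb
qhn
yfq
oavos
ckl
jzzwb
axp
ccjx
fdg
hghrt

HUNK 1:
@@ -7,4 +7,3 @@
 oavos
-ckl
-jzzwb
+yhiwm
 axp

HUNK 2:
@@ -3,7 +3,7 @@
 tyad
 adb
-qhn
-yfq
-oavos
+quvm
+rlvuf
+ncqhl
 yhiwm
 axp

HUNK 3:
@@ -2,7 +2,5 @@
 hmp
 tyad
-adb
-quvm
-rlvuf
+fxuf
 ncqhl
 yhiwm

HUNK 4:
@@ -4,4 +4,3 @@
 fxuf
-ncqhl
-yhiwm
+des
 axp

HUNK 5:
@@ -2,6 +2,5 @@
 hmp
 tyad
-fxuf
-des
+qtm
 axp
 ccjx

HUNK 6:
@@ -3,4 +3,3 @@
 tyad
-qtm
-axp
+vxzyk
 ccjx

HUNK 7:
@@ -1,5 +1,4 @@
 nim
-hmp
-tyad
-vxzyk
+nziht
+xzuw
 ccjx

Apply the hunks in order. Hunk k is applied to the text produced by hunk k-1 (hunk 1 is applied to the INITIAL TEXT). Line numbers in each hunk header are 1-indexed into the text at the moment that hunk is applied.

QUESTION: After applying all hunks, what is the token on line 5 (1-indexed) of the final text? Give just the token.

Hunk 1: at line 7 remove [ckl,jzzwb] add [yhiwm] -> 12 lines: nim hmp tyad adb qhn yfq oavos yhiwm axp ccjx fdg hghrt
Hunk 2: at line 3 remove [qhn,yfq,oavos] add [quvm,rlvuf,ncqhl] -> 12 lines: nim hmp tyad adb quvm rlvuf ncqhl yhiwm axp ccjx fdg hghrt
Hunk 3: at line 2 remove [adb,quvm,rlvuf] add [fxuf] -> 10 lines: nim hmp tyad fxuf ncqhl yhiwm axp ccjx fdg hghrt
Hunk 4: at line 4 remove [ncqhl,yhiwm] add [des] -> 9 lines: nim hmp tyad fxuf des axp ccjx fdg hghrt
Hunk 5: at line 2 remove [fxuf,des] add [qtm] -> 8 lines: nim hmp tyad qtm axp ccjx fdg hghrt
Hunk 6: at line 3 remove [qtm,axp] add [vxzyk] -> 7 lines: nim hmp tyad vxzyk ccjx fdg hghrt
Hunk 7: at line 1 remove [hmp,tyad,vxzyk] add [nziht,xzuw] -> 6 lines: nim nziht xzuw ccjx fdg hghrt
Final line 5: fdg

Answer: fdg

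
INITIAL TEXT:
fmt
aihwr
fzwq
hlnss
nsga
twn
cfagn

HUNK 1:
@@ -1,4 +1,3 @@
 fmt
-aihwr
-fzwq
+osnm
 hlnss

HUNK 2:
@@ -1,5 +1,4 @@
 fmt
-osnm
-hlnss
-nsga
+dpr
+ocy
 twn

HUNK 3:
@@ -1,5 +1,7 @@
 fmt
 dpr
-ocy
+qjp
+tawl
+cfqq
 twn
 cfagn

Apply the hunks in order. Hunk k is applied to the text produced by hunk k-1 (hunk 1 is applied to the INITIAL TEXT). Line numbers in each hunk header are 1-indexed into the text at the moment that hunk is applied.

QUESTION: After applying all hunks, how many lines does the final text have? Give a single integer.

Answer: 7

Derivation:
Hunk 1: at line 1 remove [aihwr,fzwq] add [osnm] -> 6 lines: fmt osnm hlnss nsga twn cfagn
Hunk 2: at line 1 remove [osnm,hlnss,nsga] add [dpr,ocy] -> 5 lines: fmt dpr ocy twn cfagn
Hunk 3: at line 1 remove [ocy] add [qjp,tawl,cfqq] -> 7 lines: fmt dpr qjp tawl cfqq twn cfagn
Final line count: 7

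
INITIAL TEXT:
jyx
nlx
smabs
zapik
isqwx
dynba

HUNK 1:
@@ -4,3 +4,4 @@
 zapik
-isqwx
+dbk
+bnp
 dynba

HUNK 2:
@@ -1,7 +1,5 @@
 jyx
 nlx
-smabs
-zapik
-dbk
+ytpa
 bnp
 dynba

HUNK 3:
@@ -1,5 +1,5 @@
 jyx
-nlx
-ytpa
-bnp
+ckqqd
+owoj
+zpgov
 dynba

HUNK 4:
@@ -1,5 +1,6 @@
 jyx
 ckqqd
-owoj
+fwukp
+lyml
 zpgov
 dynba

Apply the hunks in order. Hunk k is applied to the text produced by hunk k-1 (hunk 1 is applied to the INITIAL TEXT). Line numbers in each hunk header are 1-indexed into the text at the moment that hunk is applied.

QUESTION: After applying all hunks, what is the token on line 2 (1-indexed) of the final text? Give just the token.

Answer: ckqqd

Derivation:
Hunk 1: at line 4 remove [isqwx] add [dbk,bnp] -> 7 lines: jyx nlx smabs zapik dbk bnp dynba
Hunk 2: at line 1 remove [smabs,zapik,dbk] add [ytpa] -> 5 lines: jyx nlx ytpa bnp dynba
Hunk 3: at line 1 remove [nlx,ytpa,bnp] add [ckqqd,owoj,zpgov] -> 5 lines: jyx ckqqd owoj zpgov dynba
Hunk 4: at line 1 remove [owoj] add [fwukp,lyml] -> 6 lines: jyx ckqqd fwukp lyml zpgov dynba
Final line 2: ckqqd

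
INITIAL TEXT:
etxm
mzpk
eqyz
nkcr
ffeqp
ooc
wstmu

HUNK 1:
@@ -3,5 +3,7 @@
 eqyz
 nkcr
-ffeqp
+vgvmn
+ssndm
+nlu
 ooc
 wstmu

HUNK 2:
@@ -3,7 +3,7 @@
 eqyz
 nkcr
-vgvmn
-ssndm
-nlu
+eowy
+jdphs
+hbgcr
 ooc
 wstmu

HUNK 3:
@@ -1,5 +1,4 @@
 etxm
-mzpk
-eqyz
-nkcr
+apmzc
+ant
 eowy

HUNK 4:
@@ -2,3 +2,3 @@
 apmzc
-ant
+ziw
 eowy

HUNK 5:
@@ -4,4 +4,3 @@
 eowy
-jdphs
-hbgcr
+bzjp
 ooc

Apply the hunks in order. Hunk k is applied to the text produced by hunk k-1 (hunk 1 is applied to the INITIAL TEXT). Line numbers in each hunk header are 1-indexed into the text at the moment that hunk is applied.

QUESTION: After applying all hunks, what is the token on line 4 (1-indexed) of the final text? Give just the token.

Hunk 1: at line 3 remove [ffeqp] add [vgvmn,ssndm,nlu] -> 9 lines: etxm mzpk eqyz nkcr vgvmn ssndm nlu ooc wstmu
Hunk 2: at line 3 remove [vgvmn,ssndm,nlu] add [eowy,jdphs,hbgcr] -> 9 lines: etxm mzpk eqyz nkcr eowy jdphs hbgcr ooc wstmu
Hunk 3: at line 1 remove [mzpk,eqyz,nkcr] add [apmzc,ant] -> 8 lines: etxm apmzc ant eowy jdphs hbgcr ooc wstmu
Hunk 4: at line 2 remove [ant] add [ziw] -> 8 lines: etxm apmzc ziw eowy jdphs hbgcr ooc wstmu
Hunk 5: at line 4 remove [jdphs,hbgcr] add [bzjp] -> 7 lines: etxm apmzc ziw eowy bzjp ooc wstmu
Final line 4: eowy

Answer: eowy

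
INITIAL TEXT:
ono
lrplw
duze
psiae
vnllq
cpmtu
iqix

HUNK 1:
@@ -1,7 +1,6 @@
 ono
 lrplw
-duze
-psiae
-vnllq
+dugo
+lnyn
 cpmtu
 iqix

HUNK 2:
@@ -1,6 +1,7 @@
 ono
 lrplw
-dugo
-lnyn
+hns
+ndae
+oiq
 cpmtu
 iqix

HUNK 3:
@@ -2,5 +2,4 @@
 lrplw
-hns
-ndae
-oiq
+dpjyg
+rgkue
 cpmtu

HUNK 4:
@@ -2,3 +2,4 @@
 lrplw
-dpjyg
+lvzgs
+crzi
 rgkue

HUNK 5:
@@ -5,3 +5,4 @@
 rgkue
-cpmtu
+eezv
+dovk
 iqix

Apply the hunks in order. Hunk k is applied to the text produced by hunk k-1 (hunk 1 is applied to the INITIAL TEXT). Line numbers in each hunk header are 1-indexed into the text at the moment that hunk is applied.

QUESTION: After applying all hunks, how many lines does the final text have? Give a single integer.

Answer: 8

Derivation:
Hunk 1: at line 1 remove [duze,psiae,vnllq] add [dugo,lnyn] -> 6 lines: ono lrplw dugo lnyn cpmtu iqix
Hunk 2: at line 1 remove [dugo,lnyn] add [hns,ndae,oiq] -> 7 lines: ono lrplw hns ndae oiq cpmtu iqix
Hunk 3: at line 2 remove [hns,ndae,oiq] add [dpjyg,rgkue] -> 6 lines: ono lrplw dpjyg rgkue cpmtu iqix
Hunk 4: at line 2 remove [dpjyg] add [lvzgs,crzi] -> 7 lines: ono lrplw lvzgs crzi rgkue cpmtu iqix
Hunk 5: at line 5 remove [cpmtu] add [eezv,dovk] -> 8 lines: ono lrplw lvzgs crzi rgkue eezv dovk iqix
Final line count: 8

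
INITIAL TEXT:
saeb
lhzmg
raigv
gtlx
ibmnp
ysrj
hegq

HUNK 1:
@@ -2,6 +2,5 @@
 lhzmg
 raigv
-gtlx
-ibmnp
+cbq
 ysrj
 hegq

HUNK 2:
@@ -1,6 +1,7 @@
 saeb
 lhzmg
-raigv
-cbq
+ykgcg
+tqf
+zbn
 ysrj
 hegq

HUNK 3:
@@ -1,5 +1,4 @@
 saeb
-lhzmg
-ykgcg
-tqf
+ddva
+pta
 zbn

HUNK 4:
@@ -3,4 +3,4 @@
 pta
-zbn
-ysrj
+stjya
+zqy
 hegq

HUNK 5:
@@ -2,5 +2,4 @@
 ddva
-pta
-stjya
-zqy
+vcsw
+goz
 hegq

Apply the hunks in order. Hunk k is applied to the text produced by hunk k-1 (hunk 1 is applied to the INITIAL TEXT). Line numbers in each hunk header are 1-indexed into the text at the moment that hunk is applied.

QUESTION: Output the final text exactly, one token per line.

Hunk 1: at line 2 remove [gtlx,ibmnp] add [cbq] -> 6 lines: saeb lhzmg raigv cbq ysrj hegq
Hunk 2: at line 1 remove [raigv,cbq] add [ykgcg,tqf,zbn] -> 7 lines: saeb lhzmg ykgcg tqf zbn ysrj hegq
Hunk 3: at line 1 remove [lhzmg,ykgcg,tqf] add [ddva,pta] -> 6 lines: saeb ddva pta zbn ysrj hegq
Hunk 4: at line 3 remove [zbn,ysrj] add [stjya,zqy] -> 6 lines: saeb ddva pta stjya zqy hegq
Hunk 5: at line 2 remove [pta,stjya,zqy] add [vcsw,goz] -> 5 lines: saeb ddva vcsw goz hegq

Answer: saeb
ddva
vcsw
goz
hegq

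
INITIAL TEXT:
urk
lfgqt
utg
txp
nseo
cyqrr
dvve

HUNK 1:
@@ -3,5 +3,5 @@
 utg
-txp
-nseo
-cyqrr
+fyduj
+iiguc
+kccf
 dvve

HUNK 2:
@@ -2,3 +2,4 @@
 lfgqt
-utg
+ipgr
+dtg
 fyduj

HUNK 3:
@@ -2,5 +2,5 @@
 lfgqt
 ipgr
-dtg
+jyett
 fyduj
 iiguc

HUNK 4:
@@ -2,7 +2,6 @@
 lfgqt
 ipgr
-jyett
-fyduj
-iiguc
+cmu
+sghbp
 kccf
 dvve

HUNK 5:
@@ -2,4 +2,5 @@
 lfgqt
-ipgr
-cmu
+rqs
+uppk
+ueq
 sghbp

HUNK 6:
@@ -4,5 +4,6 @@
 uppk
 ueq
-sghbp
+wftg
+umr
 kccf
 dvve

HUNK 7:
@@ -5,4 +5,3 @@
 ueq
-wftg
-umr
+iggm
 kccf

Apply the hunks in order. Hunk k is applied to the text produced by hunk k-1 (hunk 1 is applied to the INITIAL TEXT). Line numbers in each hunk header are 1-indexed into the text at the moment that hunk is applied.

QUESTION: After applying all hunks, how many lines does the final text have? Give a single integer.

Hunk 1: at line 3 remove [txp,nseo,cyqrr] add [fyduj,iiguc,kccf] -> 7 lines: urk lfgqt utg fyduj iiguc kccf dvve
Hunk 2: at line 2 remove [utg] add [ipgr,dtg] -> 8 lines: urk lfgqt ipgr dtg fyduj iiguc kccf dvve
Hunk 3: at line 2 remove [dtg] add [jyett] -> 8 lines: urk lfgqt ipgr jyett fyduj iiguc kccf dvve
Hunk 4: at line 2 remove [jyett,fyduj,iiguc] add [cmu,sghbp] -> 7 lines: urk lfgqt ipgr cmu sghbp kccf dvve
Hunk 5: at line 2 remove [ipgr,cmu] add [rqs,uppk,ueq] -> 8 lines: urk lfgqt rqs uppk ueq sghbp kccf dvve
Hunk 6: at line 4 remove [sghbp] add [wftg,umr] -> 9 lines: urk lfgqt rqs uppk ueq wftg umr kccf dvve
Hunk 7: at line 5 remove [wftg,umr] add [iggm] -> 8 lines: urk lfgqt rqs uppk ueq iggm kccf dvve
Final line count: 8

Answer: 8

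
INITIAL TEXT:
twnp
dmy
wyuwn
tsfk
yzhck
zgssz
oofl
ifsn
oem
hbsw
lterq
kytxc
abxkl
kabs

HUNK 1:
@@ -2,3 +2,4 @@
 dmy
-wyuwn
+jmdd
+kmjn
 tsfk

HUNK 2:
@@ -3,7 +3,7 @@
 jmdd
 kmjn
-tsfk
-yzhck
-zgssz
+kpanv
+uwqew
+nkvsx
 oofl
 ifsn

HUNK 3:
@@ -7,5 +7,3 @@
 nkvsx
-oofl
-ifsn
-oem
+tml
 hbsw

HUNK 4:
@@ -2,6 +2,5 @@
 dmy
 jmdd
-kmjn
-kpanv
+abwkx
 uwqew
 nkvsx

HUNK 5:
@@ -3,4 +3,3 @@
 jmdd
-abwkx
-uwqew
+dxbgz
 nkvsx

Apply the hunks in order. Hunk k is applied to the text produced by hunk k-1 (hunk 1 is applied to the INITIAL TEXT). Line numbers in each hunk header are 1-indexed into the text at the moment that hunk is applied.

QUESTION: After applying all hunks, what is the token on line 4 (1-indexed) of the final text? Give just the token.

Hunk 1: at line 2 remove [wyuwn] add [jmdd,kmjn] -> 15 lines: twnp dmy jmdd kmjn tsfk yzhck zgssz oofl ifsn oem hbsw lterq kytxc abxkl kabs
Hunk 2: at line 3 remove [tsfk,yzhck,zgssz] add [kpanv,uwqew,nkvsx] -> 15 lines: twnp dmy jmdd kmjn kpanv uwqew nkvsx oofl ifsn oem hbsw lterq kytxc abxkl kabs
Hunk 3: at line 7 remove [oofl,ifsn,oem] add [tml] -> 13 lines: twnp dmy jmdd kmjn kpanv uwqew nkvsx tml hbsw lterq kytxc abxkl kabs
Hunk 4: at line 2 remove [kmjn,kpanv] add [abwkx] -> 12 lines: twnp dmy jmdd abwkx uwqew nkvsx tml hbsw lterq kytxc abxkl kabs
Hunk 5: at line 3 remove [abwkx,uwqew] add [dxbgz] -> 11 lines: twnp dmy jmdd dxbgz nkvsx tml hbsw lterq kytxc abxkl kabs
Final line 4: dxbgz

Answer: dxbgz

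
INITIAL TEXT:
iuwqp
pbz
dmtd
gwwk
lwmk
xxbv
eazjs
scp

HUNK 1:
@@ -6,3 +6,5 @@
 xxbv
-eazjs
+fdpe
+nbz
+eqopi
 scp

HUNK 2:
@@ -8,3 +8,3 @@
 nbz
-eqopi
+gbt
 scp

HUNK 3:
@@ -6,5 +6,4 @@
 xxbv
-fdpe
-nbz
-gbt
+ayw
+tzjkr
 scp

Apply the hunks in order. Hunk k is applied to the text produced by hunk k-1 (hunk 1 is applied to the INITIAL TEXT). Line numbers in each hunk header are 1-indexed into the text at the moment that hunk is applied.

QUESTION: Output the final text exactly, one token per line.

Answer: iuwqp
pbz
dmtd
gwwk
lwmk
xxbv
ayw
tzjkr
scp

Derivation:
Hunk 1: at line 6 remove [eazjs] add [fdpe,nbz,eqopi] -> 10 lines: iuwqp pbz dmtd gwwk lwmk xxbv fdpe nbz eqopi scp
Hunk 2: at line 8 remove [eqopi] add [gbt] -> 10 lines: iuwqp pbz dmtd gwwk lwmk xxbv fdpe nbz gbt scp
Hunk 3: at line 6 remove [fdpe,nbz,gbt] add [ayw,tzjkr] -> 9 lines: iuwqp pbz dmtd gwwk lwmk xxbv ayw tzjkr scp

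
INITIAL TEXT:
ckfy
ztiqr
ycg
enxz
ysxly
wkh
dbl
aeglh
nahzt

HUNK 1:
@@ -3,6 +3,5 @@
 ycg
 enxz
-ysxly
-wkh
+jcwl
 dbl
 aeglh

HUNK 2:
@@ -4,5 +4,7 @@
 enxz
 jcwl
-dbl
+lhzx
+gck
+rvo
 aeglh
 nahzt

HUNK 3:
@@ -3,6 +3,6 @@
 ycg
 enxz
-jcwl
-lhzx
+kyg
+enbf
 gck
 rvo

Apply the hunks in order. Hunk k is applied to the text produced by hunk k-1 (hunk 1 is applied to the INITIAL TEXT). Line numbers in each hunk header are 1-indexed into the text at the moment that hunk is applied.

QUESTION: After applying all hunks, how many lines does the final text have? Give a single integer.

Hunk 1: at line 3 remove [ysxly,wkh] add [jcwl] -> 8 lines: ckfy ztiqr ycg enxz jcwl dbl aeglh nahzt
Hunk 2: at line 4 remove [dbl] add [lhzx,gck,rvo] -> 10 lines: ckfy ztiqr ycg enxz jcwl lhzx gck rvo aeglh nahzt
Hunk 3: at line 3 remove [jcwl,lhzx] add [kyg,enbf] -> 10 lines: ckfy ztiqr ycg enxz kyg enbf gck rvo aeglh nahzt
Final line count: 10

Answer: 10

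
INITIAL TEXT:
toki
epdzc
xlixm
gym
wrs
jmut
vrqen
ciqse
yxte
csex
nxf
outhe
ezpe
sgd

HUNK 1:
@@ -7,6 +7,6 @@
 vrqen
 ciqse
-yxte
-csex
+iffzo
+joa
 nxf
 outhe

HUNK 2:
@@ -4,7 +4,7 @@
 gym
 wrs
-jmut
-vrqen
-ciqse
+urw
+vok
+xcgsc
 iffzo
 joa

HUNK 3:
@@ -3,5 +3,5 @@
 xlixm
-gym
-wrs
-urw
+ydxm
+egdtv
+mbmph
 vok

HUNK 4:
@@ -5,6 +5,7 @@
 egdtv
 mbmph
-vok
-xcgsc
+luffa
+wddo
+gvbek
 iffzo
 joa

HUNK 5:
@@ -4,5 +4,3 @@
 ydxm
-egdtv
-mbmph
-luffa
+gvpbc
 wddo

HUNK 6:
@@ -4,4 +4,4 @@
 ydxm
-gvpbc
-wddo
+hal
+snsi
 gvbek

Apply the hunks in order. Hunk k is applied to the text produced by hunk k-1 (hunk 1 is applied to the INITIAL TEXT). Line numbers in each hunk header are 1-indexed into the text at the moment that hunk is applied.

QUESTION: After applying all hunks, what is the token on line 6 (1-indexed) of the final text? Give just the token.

Answer: snsi

Derivation:
Hunk 1: at line 7 remove [yxte,csex] add [iffzo,joa] -> 14 lines: toki epdzc xlixm gym wrs jmut vrqen ciqse iffzo joa nxf outhe ezpe sgd
Hunk 2: at line 4 remove [jmut,vrqen,ciqse] add [urw,vok,xcgsc] -> 14 lines: toki epdzc xlixm gym wrs urw vok xcgsc iffzo joa nxf outhe ezpe sgd
Hunk 3: at line 3 remove [gym,wrs,urw] add [ydxm,egdtv,mbmph] -> 14 lines: toki epdzc xlixm ydxm egdtv mbmph vok xcgsc iffzo joa nxf outhe ezpe sgd
Hunk 4: at line 5 remove [vok,xcgsc] add [luffa,wddo,gvbek] -> 15 lines: toki epdzc xlixm ydxm egdtv mbmph luffa wddo gvbek iffzo joa nxf outhe ezpe sgd
Hunk 5: at line 4 remove [egdtv,mbmph,luffa] add [gvpbc] -> 13 lines: toki epdzc xlixm ydxm gvpbc wddo gvbek iffzo joa nxf outhe ezpe sgd
Hunk 6: at line 4 remove [gvpbc,wddo] add [hal,snsi] -> 13 lines: toki epdzc xlixm ydxm hal snsi gvbek iffzo joa nxf outhe ezpe sgd
Final line 6: snsi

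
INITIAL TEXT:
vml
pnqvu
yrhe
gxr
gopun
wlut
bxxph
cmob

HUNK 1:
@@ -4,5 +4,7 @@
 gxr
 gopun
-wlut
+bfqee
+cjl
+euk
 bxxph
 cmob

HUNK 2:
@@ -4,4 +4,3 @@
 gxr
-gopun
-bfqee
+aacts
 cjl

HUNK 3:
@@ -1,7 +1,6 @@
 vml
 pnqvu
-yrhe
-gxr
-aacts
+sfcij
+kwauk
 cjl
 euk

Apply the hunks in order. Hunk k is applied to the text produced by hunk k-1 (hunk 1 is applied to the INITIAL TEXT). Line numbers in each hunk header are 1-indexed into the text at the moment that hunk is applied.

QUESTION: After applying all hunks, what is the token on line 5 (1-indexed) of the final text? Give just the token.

Answer: cjl

Derivation:
Hunk 1: at line 4 remove [wlut] add [bfqee,cjl,euk] -> 10 lines: vml pnqvu yrhe gxr gopun bfqee cjl euk bxxph cmob
Hunk 2: at line 4 remove [gopun,bfqee] add [aacts] -> 9 lines: vml pnqvu yrhe gxr aacts cjl euk bxxph cmob
Hunk 3: at line 1 remove [yrhe,gxr,aacts] add [sfcij,kwauk] -> 8 lines: vml pnqvu sfcij kwauk cjl euk bxxph cmob
Final line 5: cjl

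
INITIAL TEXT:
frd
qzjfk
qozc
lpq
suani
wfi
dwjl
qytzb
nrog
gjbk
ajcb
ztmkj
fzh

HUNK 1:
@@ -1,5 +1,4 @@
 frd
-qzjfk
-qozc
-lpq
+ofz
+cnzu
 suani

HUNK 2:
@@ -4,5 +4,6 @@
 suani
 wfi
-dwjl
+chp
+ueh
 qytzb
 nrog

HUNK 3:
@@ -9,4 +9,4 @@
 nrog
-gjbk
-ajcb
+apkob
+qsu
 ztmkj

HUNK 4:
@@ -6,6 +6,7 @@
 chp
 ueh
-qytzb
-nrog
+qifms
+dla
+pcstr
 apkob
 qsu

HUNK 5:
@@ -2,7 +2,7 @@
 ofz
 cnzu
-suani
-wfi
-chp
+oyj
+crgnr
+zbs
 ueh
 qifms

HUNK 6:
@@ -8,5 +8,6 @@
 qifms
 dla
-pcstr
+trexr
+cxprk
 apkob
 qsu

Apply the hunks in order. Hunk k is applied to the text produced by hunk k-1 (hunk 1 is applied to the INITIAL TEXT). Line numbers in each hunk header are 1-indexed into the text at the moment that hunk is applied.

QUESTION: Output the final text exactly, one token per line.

Hunk 1: at line 1 remove [qzjfk,qozc,lpq] add [ofz,cnzu] -> 12 lines: frd ofz cnzu suani wfi dwjl qytzb nrog gjbk ajcb ztmkj fzh
Hunk 2: at line 4 remove [dwjl] add [chp,ueh] -> 13 lines: frd ofz cnzu suani wfi chp ueh qytzb nrog gjbk ajcb ztmkj fzh
Hunk 3: at line 9 remove [gjbk,ajcb] add [apkob,qsu] -> 13 lines: frd ofz cnzu suani wfi chp ueh qytzb nrog apkob qsu ztmkj fzh
Hunk 4: at line 6 remove [qytzb,nrog] add [qifms,dla,pcstr] -> 14 lines: frd ofz cnzu suani wfi chp ueh qifms dla pcstr apkob qsu ztmkj fzh
Hunk 5: at line 2 remove [suani,wfi,chp] add [oyj,crgnr,zbs] -> 14 lines: frd ofz cnzu oyj crgnr zbs ueh qifms dla pcstr apkob qsu ztmkj fzh
Hunk 6: at line 8 remove [pcstr] add [trexr,cxprk] -> 15 lines: frd ofz cnzu oyj crgnr zbs ueh qifms dla trexr cxprk apkob qsu ztmkj fzh

Answer: frd
ofz
cnzu
oyj
crgnr
zbs
ueh
qifms
dla
trexr
cxprk
apkob
qsu
ztmkj
fzh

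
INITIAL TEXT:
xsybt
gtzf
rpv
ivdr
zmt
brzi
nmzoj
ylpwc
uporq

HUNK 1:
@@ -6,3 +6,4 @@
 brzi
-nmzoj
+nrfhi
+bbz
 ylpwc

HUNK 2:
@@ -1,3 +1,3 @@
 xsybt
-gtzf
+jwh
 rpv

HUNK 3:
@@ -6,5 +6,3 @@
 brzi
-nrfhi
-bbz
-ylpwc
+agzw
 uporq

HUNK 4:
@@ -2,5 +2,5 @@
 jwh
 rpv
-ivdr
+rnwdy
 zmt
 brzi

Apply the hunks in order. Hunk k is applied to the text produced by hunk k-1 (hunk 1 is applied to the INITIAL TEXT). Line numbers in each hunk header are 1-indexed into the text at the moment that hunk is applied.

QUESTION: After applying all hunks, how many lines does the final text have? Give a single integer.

Answer: 8

Derivation:
Hunk 1: at line 6 remove [nmzoj] add [nrfhi,bbz] -> 10 lines: xsybt gtzf rpv ivdr zmt brzi nrfhi bbz ylpwc uporq
Hunk 2: at line 1 remove [gtzf] add [jwh] -> 10 lines: xsybt jwh rpv ivdr zmt brzi nrfhi bbz ylpwc uporq
Hunk 3: at line 6 remove [nrfhi,bbz,ylpwc] add [agzw] -> 8 lines: xsybt jwh rpv ivdr zmt brzi agzw uporq
Hunk 4: at line 2 remove [ivdr] add [rnwdy] -> 8 lines: xsybt jwh rpv rnwdy zmt brzi agzw uporq
Final line count: 8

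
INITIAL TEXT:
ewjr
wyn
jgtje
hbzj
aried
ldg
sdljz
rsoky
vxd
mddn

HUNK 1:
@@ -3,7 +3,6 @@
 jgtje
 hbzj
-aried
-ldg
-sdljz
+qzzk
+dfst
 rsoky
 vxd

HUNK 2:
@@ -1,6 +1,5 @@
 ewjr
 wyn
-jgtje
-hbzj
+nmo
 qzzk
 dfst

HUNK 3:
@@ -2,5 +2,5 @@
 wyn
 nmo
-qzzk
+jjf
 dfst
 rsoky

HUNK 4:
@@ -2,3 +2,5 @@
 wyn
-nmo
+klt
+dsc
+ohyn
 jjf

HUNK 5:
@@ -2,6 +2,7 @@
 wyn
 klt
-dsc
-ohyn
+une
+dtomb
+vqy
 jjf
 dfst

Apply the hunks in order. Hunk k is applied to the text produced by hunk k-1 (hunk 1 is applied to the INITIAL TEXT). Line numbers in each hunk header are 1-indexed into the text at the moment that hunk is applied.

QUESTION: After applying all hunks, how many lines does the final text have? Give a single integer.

Hunk 1: at line 3 remove [aried,ldg,sdljz] add [qzzk,dfst] -> 9 lines: ewjr wyn jgtje hbzj qzzk dfst rsoky vxd mddn
Hunk 2: at line 1 remove [jgtje,hbzj] add [nmo] -> 8 lines: ewjr wyn nmo qzzk dfst rsoky vxd mddn
Hunk 3: at line 2 remove [qzzk] add [jjf] -> 8 lines: ewjr wyn nmo jjf dfst rsoky vxd mddn
Hunk 4: at line 2 remove [nmo] add [klt,dsc,ohyn] -> 10 lines: ewjr wyn klt dsc ohyn jjf dfst rsoky vxd mddn
Hunk 5: at line 2 remove [dsc,ohyn] add [une,dtomb,vqy] -> 11 lines: ewjr wyn klt une dtomb vqy jjf dfst rsoky vxd mddn
Final line count: 11

Answer: 11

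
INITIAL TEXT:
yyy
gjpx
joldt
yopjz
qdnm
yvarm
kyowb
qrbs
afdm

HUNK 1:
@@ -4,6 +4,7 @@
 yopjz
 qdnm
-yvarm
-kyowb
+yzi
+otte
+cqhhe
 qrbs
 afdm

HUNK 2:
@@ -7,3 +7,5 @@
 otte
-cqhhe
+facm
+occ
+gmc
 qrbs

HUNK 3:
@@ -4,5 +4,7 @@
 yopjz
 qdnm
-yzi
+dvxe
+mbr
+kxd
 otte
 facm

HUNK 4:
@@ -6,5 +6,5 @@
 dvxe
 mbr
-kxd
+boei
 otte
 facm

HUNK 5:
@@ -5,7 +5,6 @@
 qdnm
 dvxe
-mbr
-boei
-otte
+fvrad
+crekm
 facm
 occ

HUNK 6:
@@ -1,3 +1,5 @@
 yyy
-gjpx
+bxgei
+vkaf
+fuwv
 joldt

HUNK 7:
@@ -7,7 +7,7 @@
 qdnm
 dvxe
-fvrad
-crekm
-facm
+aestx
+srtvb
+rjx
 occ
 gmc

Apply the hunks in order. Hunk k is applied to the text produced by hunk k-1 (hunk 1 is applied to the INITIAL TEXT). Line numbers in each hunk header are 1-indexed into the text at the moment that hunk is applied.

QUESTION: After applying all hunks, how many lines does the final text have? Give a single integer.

Hunk 1: at line 4 remove [yvarm,kyowb] add [yzi,otte,cqhhe] -> 10 lines: yyy gjpx joldt yopjz qdnm yzi otte cqhhe qrbs afdm
Hunk 2: at line 7 remove [cqhhe] add [facm,occ,gmc] -> 12 lines: yyy gjpx joldt yopjz qdnm yzi otte facm occ gmc qrbs afdm
Hunk 3: at line 4 remove [yzi] add [dvxe,mbr,kxd] -> 14 lines: yyy gjpx joldt yopjz qdnm dvxe mbr kxd otte facm occ gmc qrbs afdm
Hunk 4: at line 6 remove [kxd] add [boei] -> 14 lines: yyy gjpx joldt yopjz qdnm dvxe mbr boei otte facm occ gmc qrbs afdm
Hunk 5: at line 5 remove [mbr,boei,otte] add [fvrad,crekm] -> 13 lines: yyy gjpx joldt yopjz qdnm dvxe fvrad crekm facm occ gmc qrbs afdm
Hunk 6: at line 1 remove [gjpx] add [bxgei,vkaf,fuwv] -> 15 lines: yyy bxgei vkaf fuwv joldt yopjz qdnm dvxe fvrad crekm facm occ gmc qrbs afdm
Hunk 7: at line 7 remove [fvrad,crekm,facm] add [aestx,srtvb,rjx] -> 15 lines: yyy bxgei vkaf fuwv joldt yopjz qdnm dvxe aestx srtvb rjx occ gmc qrbs afdm
Final line count: 15

Answer: 15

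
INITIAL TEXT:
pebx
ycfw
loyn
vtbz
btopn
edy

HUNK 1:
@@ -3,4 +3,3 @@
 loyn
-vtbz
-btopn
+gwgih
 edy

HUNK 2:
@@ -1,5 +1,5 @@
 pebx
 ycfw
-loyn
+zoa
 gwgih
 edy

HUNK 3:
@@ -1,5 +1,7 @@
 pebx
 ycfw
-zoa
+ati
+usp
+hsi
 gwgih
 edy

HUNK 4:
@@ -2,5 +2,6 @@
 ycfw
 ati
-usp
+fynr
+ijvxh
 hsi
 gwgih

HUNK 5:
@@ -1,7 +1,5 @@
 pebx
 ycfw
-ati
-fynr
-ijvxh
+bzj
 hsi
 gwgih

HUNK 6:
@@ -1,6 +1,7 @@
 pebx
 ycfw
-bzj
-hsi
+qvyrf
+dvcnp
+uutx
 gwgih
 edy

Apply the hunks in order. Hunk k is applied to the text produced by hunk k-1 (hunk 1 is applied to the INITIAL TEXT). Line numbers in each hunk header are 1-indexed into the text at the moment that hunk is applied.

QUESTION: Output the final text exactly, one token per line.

Hunk 1: at line 3 remove [vtbz,btopn] add [gwgih] -> 5 lines: pebx ycfw loyn gwgih edy
Hunk 2: at line 1 remove [loyn] add [zoa] -> 5 lines: pebx ycfw zoa gwgih edy
Hunk 3: at line 1 remove [zoa] add [ati,usp,hsi] -> 7 lines: pebx ycfw ati usp hsi gwgih edy
Hunk 4: at line 2 remove [usp] add [fynr,ijvxh] -> 8 lines: pebx ycfw ati fynr ijvxh hsi gwgih edy
Hunk 5: at line 1 remove [ati,fynr,ijvxh] add [bzj] -> 6 lines: pebx ycfw bzj hsi gwgih edy
Hunk 6: at line 1 remove [bzj,hsi] add [qvyrf,dvcnp,uutx] -> 7 lines: pebx ycfw qvyrf dvcnp uutx gwgih edy

Answer: pebx
ycfw
qvyrf
dvcnp
uutx
gwgih
edy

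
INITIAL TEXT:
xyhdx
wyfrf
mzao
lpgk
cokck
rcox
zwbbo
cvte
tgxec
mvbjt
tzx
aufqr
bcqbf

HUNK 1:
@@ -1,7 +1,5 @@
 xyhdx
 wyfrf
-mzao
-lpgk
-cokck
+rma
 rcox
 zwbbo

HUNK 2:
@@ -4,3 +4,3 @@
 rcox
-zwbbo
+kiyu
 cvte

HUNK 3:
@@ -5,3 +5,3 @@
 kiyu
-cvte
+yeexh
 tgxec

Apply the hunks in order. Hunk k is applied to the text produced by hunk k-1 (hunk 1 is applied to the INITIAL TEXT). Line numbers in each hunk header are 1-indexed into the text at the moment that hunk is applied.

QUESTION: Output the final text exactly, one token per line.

Answer: xyhdx
wyfrf
rma
rcox
kiyu
yeexh
tgxec
mvbjt
tzx
aufqr
bcqbf

Derivation:
Hunk 1: at line 1 remove [mzao,lpgk,cokck] add [rma] -> 11 lines: xyhdx wyfrf rma rcox zwbbo cvte tgxec mvbjt tzx aufqr bcqbf
Hunk 2: at line 4 remove [zwbbo] add [kiyu] -> 11 lines: xyhdx wyfrf rma rcox kiyu cvte tgxec mvbjt tzx aufqr bcqbf
Hunk 3: at line 5 remove [cvte] add [yeexh] -> 11 lines: xyhdx wyfrf rma rcox kiyu yeexh tgxec mvbjt tzx aufqr bcqbf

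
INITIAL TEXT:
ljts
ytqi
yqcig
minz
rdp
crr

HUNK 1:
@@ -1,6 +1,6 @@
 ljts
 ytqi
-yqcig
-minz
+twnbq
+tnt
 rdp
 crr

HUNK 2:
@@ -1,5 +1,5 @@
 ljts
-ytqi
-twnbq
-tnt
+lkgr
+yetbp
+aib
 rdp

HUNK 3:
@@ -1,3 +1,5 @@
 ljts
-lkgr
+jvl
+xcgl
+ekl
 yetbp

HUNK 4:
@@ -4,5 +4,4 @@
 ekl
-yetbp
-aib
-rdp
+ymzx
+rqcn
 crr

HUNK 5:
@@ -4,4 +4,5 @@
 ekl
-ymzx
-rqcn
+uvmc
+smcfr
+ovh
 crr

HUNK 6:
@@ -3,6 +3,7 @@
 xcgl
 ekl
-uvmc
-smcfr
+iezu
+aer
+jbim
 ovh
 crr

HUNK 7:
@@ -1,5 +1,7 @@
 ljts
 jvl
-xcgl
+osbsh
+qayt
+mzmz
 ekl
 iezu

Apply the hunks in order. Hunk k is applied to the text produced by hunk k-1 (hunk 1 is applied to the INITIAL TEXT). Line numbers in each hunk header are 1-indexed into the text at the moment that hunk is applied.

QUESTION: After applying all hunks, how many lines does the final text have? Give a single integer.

Hunk 1: at line 1 remove [yqcig,minz] add [twnbq,tnt] -> 6 lines: ljts ytqi twnbq tnt rdp crr
Hunk 2: at line 1 remove [ytqi,twnbq,tnt] add [lkgr,yetbp,aib] -> 6 lines: ljts lkgr yetbp aib rdp crr
Hunk 3: at line 1 remove [lkgr] add [jvl,xcgl,ekl] -> 8 lines: ljts jvl xcgl ekl yetbp aib rdp crr
Hunk 4: at line 4 remove [yetbp,aib,rdp] add [ymzx,rqcn] -> 7 lines: ljts jvl xcgl ekl ymzx rqcn crr
Hunk 5: at line 4 remove [ymzx,rqcn] add [uvmc,smcfr,ovh] -> 8 lines: ljts jvl xcgl ekl uvmc smcfr ovh crr
Hunk 6: at line 3 remove [uvmc,smcfr] add [iezu,aer,jbim] -> 9 lines: ljts jvl xcgl ekl iezu aer jbim ovh crr
Hunk 7: at line 1 remove [xcgl] add [osbsh,qayt,mzmz] -> 11 lines: ljts jvl osbsh qayt mzmz ekl iezu aer jbim ovh crr
Final line count: 11

Answer: 11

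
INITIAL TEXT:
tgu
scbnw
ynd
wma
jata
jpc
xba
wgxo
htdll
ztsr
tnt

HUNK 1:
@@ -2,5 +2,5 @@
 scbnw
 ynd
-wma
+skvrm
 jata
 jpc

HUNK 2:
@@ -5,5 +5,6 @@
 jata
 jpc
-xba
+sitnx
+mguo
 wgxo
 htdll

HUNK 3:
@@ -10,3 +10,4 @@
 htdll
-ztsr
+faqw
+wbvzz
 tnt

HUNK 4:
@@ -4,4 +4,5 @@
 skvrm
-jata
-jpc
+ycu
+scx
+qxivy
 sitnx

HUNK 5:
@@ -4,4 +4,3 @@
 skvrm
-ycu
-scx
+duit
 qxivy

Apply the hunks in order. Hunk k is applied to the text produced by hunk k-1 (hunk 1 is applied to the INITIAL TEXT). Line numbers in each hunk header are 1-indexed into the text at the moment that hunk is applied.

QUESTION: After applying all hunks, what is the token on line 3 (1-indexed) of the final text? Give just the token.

Hunk 1: at line 2 remove [wma] add [skvrm] -> 11 lines: tgu scbnw ynd skvrm jata jpc xba wgxo htdll ztsr tnt
Hunk 2: at line 5 remove [xba] add [sitnx,mguo] -> 12 lines: tgu scbnw ynd skvrm jata jpc sitnx mguo wgxo htdll ztsr tnt
Hunk 3: at line 10 remove [ztsr] add [faqw,wbvzz] -> 13 lines: tgu scbnw ynd skvrm jata jpc sitnx mguo wgxo htdll faqw wbvzz tnt
Hunk 4: at line 4 remove [jata,jpc] add [ycu,scx,qxivy] -> 14 lines: tgu scbnw ynd skvrm ycu scx qxivy sitnx mguo wgxo htdll faqw wbvzz tnt
Hunk 5: at line 4 remove [ycu,scx] add [duit] -> 13 lines: tgu scbnw ynd skvrm duit qxivy sitnx mguo wgxo htdll faqw wbvzz tnt
Final line 3: ynd

Answer: ynd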